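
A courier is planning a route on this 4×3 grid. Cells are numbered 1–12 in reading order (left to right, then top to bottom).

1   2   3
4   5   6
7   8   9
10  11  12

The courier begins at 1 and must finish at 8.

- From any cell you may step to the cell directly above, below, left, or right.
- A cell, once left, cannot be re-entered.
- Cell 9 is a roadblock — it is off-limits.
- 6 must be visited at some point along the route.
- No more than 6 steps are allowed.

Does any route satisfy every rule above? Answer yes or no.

One route that works: 1 → 2 → 3 → 6 → 5 → 8.

yes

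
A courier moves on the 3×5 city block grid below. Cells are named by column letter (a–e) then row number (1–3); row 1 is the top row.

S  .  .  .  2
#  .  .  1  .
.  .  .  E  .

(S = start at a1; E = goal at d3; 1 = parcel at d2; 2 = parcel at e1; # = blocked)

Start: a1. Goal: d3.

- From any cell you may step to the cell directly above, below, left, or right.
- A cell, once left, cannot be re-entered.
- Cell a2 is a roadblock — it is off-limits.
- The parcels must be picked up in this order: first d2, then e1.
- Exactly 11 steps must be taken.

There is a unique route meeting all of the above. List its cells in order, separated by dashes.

a1 - b1 - b2 - b3 - c3 - c2 - d2 - d1 - e1 - e2 - e3 - d3

The waypoints must appear in the order d2, e1, with no cell reused.
Route from a1: right 1 to b1, down 2 to b3, right 1 to c3, up 1 to c2, right 1 to d2, up 1 to d1, right 1 to e1, down 2 to e3, left 1 to d3 — 11 moves in all.
Check: order respected (1 at step 6, 2 at step 8); 11 moves as required.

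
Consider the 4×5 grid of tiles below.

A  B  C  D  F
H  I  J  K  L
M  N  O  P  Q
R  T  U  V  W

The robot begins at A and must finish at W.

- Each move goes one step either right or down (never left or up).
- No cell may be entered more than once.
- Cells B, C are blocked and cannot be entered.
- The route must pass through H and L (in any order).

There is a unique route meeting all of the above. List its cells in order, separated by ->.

A -> H -> I -> J -> K -> L -> Q -> W

Moves only go right or down, so the column and row indices never decrease.
Route from A: down 1 to H, right 4 to L, down 2 to W — 7 moves in all.
Check: all required cells visited.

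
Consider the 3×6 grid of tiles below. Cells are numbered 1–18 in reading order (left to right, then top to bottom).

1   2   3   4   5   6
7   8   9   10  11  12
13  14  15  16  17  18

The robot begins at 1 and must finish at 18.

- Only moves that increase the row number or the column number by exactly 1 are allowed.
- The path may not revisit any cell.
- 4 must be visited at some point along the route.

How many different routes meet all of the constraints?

6

A right/down-only route from 1 to 18 makes exactly 2 down-moves and 5 right-moves in some order.
With no other constraints that would be C(7,2) = 21 routes.
Split at 4 and multiply the segment counts: 1→4: 1; 4→18: 6; product = 6.
That gives 6 routes.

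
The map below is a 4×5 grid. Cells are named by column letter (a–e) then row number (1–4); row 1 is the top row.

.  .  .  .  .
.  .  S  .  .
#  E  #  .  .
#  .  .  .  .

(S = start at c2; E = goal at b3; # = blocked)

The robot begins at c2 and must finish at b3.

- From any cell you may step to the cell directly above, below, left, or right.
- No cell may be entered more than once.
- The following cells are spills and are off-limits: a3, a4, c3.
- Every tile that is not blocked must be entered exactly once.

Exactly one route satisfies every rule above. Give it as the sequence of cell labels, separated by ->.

Need to visit all 17 open cells exactly once, starting at c2 and ending at b3.
Route from c2: left 2 to a2, up 1 to a1, right 4 to e1, down 1 to e2, left 1 to d2, down 1 to d3, right 1 to e3, down 1 to e4, left 3 to b4, up 1 to b3 — 16 moves in all.
Check: all 17 open cells covered.

c2 -> b2 -> a2 -> a1 -> b1 -> c1 -> d1 -> e1 -> e2 -> d2 -> d3 -> e3 -> e4 -> d4 -> c4 -> b4 -> b3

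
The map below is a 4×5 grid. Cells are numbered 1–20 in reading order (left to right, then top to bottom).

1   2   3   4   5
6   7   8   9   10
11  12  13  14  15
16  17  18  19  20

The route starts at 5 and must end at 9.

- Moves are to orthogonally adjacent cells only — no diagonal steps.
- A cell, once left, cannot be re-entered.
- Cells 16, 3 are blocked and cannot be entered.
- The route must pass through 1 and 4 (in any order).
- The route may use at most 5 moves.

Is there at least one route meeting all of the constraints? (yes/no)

no

Even ignoring the no-revisit rule, getting from 5 to 9, taking the cheapest ordering 5 → 4 → 1 → 9 needs at least 1 + 5 + 4 = 10 moves (fewest moves per leg, detouring around blocked cells), which exceeds the 5-move limit.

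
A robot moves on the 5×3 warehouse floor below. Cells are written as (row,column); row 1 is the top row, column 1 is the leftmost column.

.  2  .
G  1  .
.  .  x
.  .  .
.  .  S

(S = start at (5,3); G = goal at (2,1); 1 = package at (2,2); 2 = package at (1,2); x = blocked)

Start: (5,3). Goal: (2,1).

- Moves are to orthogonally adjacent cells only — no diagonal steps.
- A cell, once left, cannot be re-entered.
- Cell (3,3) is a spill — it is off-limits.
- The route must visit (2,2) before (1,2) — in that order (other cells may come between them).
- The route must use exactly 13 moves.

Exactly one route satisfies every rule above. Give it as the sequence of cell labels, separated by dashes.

The waypoints must appear in the order (2,2), (1,2), with no cell reused.
Route from (5,3): up 1 to (4,3), left 1 to (4,2), down 1 to (5,2), left 1 to (5,1), up 2 to (3,1), right 1 to (3,2), up 1 to (2,2), right 1 to (2,3), up 1 to (1,3), left 2 to (1,1), down 1 to (2,1) — 13 moves in all.
Check: order respected (1 at step 8, 2 at step 11); 13 moves as required.

(5,3) - (4,3) - (4,2) - (5,2) - (5,1) - (4,1) - (3,1) - (3,2) - (2,2) - (2,3) - (1,3) - (1,2) - (1,1) - (2,1)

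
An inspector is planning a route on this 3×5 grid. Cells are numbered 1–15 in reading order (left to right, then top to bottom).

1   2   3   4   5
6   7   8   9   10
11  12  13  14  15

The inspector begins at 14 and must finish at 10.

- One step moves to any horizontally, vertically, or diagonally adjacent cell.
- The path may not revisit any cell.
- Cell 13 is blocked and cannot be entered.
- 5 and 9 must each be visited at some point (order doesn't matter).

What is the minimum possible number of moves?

3

Any route passes through 5 and 9 in some order between 14 and 10. Summing Chebyshev distances along each leg and taking the cheapest ordering (14 → 9 → 5 → 10) gives a lower bound of 1 + 1 + 1 = 3 moves.
A route of 3 moves achieves this: 14 → 9 → 5 → 10.
Since 3 matches the lower bound, it is optimal.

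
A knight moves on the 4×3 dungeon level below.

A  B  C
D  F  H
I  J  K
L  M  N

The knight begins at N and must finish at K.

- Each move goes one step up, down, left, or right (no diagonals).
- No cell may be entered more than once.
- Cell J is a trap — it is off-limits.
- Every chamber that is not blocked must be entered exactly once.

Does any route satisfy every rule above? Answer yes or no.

no

Colour the cells like a checkerboard: each orthogonal step flips colour, so a Hamiltonian route alternates colours. Here there are 6 cells of one colour and 5 of the other, with start on the opposite colour to the goal — the counts and endpoints can't be arranged into an alternating sequence of length 11, so no Hamiltonian route exists.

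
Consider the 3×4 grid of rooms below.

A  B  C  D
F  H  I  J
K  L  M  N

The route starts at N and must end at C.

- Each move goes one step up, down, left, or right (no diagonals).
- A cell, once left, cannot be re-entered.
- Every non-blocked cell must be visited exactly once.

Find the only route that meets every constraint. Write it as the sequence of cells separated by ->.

N -> M -> L -> K -> F -> A -> B -> H -> I -> J -> D -> C

Need to visit all 12 open cells exactly once, starting at N and ending at C.
Cell A has only two open neighbours (F and B), so the path must pass straight through it: one of those is the cell it's entered from and the other is where it exits.
Route from N: left 3 to K, up 2 to A, right 1 to B, down 1 to H, right 2 to J, up 1 to D, left 1 to C — 11 moves in all.
Check: all 12 open cells covered.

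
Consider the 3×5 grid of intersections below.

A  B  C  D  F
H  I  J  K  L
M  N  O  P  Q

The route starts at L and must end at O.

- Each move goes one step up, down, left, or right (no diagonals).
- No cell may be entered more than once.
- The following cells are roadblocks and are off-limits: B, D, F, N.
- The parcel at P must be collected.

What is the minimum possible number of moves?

3

Any route passes through P somewhere between L and O. Summing Manhattan distances along the two legs (L → P → O) gives a lower bound of 2 + 1 = 3 moves.
A route of 3 moves achieves this: L → Q → P → O.
Since 3 matches the lower bound, it is optimal.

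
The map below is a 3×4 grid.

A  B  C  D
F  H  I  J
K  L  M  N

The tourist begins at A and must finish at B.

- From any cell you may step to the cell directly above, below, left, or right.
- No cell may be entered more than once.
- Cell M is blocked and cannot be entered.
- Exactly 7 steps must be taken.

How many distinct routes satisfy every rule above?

Need simple routes of exactly 7 moves from A to B (Manhattan distance 1, so 3 moves are spent on a detour and 3 undoing it).
Enumerating: A F K L H I C B | A F H I J D C B.
That gives 2 routes.

2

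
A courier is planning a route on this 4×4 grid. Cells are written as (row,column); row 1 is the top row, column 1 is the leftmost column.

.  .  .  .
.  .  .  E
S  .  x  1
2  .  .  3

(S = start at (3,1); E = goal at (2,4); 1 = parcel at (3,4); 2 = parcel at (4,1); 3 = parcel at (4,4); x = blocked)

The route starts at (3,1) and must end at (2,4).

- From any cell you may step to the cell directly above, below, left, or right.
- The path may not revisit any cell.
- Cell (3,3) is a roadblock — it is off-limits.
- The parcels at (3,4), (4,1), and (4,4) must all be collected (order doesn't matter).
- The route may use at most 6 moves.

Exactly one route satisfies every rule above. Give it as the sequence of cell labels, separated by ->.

Any route must reach (3,4), (4,1), and (4,4) and still end at (2,4) within 6 moves, so the order of the required stops is forced.
Route from (3,1): down to (4,1), 3× right (reaching (4,4)), 2× up (reaching (2,4)) — 6 moves in all.
Check: all required cells visited; 6 ≤ 6 moves.

(3,1) -> (4,1) -> (4,2) -> (4,3) -> (4,4) -> (3,4) -> (2,4)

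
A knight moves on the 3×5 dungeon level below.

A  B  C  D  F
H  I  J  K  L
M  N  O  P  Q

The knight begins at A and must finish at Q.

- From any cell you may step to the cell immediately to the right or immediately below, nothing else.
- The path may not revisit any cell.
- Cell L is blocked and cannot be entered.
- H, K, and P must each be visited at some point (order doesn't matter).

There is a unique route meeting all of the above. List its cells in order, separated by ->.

A -> H -> I -> J -> K -> P -> Q

Moves only go right or down, so the column and row indices never decrease.
Route from A: down 1 to H, right 3 to K, down 1 to P, right 1 to Q — 6 moves in all.
Check: all required cells visited.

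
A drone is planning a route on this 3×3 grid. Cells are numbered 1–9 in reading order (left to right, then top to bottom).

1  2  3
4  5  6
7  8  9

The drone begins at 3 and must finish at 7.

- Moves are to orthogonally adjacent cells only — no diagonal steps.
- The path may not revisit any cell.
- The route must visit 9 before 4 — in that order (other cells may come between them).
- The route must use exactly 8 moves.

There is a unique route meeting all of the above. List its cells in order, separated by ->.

The waypoints must appear in the order 9, 4, with no cell reused.
Route from 3: down 2 to 9, left 1 to 8, up 2 to 2, left 1 to 1, down 2 to 7 — 8 moves in all.
Check: order respected (9 at step 2, 4 at step 7); 8 moves as required.

3 -> 6 -> 9 -> 8 -> 5 -> 2 -> 1 -> 4 -> 7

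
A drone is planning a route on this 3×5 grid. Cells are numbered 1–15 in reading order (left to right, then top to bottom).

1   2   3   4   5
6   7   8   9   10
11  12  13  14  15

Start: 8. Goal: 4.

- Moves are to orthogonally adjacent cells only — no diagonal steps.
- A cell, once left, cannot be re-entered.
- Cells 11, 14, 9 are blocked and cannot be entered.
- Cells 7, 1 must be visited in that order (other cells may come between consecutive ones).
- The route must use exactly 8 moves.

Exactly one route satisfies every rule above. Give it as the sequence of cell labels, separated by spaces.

The waypoints must appear in the order 7, 1, with no cell reused.
Route from 8: down to 13, left to 12, up to 7, left to 6, up to 1, 3× right (reaching 4) — 8 moves in all.
Check: order respected (7 at step 3, 1 at step 5); 8 moves as required.

8 13 12 7 6 1 2 3 4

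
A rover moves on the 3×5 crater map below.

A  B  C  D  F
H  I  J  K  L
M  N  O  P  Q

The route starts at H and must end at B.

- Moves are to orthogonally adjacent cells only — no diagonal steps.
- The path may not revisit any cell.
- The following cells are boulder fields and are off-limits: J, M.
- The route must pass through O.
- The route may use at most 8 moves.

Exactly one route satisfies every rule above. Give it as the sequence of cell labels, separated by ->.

H -> I -> N -> O -> P -> K -> D -> C -> B

The budget equals the shortest possible length, so every move has to be on a shortest route through the required cells.
Route from H: right to I, down to N, 2× right (reaching P), 2× up (reaching D), 2× left (reaching B) — 8 moves in all.
Check: all required cells visited; 8 ≤ 8 moves.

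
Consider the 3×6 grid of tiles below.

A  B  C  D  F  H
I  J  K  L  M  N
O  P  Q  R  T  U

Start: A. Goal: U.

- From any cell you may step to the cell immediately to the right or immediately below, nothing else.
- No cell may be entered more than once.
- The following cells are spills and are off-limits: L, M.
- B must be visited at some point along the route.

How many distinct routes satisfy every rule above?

A right/down-only route from A to U makes exactly 2 down-moves and 5 right-moves in some order.
With no other constraints that would be C(7,2) = 21 routes.
Split at B and multiply the segment counts (each segment already excludes blocked cells): A→B: 1; B→U: 4; product = 4.
That gives 4 routes.

4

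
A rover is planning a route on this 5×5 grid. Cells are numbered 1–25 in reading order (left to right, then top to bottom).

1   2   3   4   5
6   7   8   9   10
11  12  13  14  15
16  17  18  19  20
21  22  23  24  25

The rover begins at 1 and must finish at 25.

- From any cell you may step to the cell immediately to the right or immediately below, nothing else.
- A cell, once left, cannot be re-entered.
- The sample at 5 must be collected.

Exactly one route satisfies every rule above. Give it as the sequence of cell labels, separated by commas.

1, 2, 3, 4, 5, 10, 15, 20, 25

Moves only go right or down, so the column and row indices never decrease.
Route from 1: right 4 to 5, down 4 to 25 — 8 moves in all.
Check: all required cells visited.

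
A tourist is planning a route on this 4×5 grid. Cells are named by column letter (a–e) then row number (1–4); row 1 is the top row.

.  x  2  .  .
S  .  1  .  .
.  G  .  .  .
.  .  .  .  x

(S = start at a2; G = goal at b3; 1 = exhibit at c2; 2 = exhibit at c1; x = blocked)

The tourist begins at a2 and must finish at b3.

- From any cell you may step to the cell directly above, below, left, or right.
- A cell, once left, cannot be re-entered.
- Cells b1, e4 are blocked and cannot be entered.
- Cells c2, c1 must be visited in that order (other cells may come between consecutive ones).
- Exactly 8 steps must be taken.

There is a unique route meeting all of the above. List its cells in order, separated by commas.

a2, b2, c2, c1, d1, d2, d3, c3, b3

The waypoints must appear in the order c2, c1, with no cell reused.
Route from a2: right 2 to c2, up 1 to c1, right 1 to d1, down 2 to d3, left 2 to b3 — 8 moves in all.
Check: order respected (1 at step 2, 2 at step 3); 8 moves as required.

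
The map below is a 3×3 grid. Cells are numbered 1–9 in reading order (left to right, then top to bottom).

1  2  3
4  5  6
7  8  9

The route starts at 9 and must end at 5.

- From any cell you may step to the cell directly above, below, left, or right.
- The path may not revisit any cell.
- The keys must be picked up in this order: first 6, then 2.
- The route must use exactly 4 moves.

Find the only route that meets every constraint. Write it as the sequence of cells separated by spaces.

The waypoints must appear in the order 6, 2, with no cell reused.
Route from 9: up 2 to 3, left 1 to 2, down 1 to 5 — 4 moves in all.
Check: order respected (6 at step 1, 2 at step 3); 4 moves as required.

9 6 3 2 5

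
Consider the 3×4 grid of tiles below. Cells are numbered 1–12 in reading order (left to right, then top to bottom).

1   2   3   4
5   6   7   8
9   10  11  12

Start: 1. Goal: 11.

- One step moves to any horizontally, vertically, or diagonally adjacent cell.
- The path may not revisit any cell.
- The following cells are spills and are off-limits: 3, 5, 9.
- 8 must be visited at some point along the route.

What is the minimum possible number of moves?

4

Any route passes through 8 somewhere between 1 and 11. Summing Chebyshev distances along the two legs (1 → 8 → 11) gives a lower bound of 3 + 1 = 4 moves.
A route of 4 moves achieves this: 1 → 2 → 7 → 8 → 11.
Since 4 matches the lower bound, it is optimal.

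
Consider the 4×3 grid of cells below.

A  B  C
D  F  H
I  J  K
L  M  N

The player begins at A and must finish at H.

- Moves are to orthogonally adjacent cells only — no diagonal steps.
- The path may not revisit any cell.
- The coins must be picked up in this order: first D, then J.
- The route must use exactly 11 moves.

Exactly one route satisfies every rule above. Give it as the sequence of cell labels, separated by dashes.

The waypoints must appear in the order D, J, with no cell reused.
Route from A: 3× down (reaching L), 2× right (reaching N), up to K, left to J, 2× up (reaching B), right to C, down to H — 11 moves in all.
Check: order respected (D at step 1, J at step 7); 11 moves as required.

A - D - I - L - M - N - K - J - F - B - C - H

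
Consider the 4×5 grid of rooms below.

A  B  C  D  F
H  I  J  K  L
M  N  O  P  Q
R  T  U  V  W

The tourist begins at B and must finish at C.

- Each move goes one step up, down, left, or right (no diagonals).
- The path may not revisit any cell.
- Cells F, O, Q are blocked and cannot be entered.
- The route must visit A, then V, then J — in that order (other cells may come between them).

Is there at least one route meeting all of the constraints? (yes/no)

yes

One route that works: B → A → H → M → R → T → U → V → P → K → J → C.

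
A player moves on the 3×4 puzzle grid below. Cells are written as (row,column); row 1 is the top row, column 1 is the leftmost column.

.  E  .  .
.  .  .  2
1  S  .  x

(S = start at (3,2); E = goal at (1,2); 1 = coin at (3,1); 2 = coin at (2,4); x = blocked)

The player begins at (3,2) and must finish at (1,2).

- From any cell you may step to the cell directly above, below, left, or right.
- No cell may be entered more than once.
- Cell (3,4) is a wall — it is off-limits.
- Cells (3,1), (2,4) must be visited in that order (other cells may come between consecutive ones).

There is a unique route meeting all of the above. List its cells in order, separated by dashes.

The waypoints must appear in the order (3,1), (2,4), with no cell reused.
Route from (3,2): left 1 to (3,1), up 1 to (2,1), right 3 to (2,4), up 1 to (1,4), left 2 to (1,2) — 8 moves in all.
Check: order respected (1 at step 1, 2 at step 5).

(3,2) - (3,1) - (2,1) - (2,2) - (2,3) - (2,4) - (1,4) - (1,3) - (1,2)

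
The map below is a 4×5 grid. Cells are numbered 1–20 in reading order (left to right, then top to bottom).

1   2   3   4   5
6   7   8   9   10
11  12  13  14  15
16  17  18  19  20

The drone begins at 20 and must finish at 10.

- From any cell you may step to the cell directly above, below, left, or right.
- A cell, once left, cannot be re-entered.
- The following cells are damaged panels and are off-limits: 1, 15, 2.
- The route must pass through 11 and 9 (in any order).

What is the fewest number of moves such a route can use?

Any route passes through 11 and 9 in some order between 20 and 10. Summing Manhattan distances along each leg and taking the cheapest ordering (20 → 11 → 9 → 10) gives a lower bound of 5 + 4 + 1 = 10 moves.
A route of 10 moves achieves this: 20 → 19 → 14 → 13 → 12 → 11 → 6 → 7 → 8 → 9 → 10.
Since 10 matches the lower bound, it is optimal.

10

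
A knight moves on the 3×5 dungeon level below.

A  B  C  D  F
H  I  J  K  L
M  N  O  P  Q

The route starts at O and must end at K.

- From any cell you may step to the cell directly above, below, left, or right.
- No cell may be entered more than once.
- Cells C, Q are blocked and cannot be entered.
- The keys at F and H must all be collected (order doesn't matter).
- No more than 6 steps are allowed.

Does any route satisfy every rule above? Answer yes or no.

no

Every way from O to F runs through K — but K is where the route must end, so it would be entered once on the way to F and again at the finish.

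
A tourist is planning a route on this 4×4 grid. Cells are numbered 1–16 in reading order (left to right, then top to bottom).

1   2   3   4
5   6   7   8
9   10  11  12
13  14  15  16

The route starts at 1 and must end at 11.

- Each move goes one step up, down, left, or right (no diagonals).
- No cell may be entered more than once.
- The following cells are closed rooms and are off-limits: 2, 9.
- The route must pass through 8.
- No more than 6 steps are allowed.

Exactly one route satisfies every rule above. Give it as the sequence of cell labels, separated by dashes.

The budget equals the shortest possible length, so every move has to be on a shortest route through the required cells.
Route from 1: down to 5, 3× right (reaching 8), down to 12, left to 11 — 6 moves in all.
Check: all required cells visited; 6 ≤ 6 moves.

1 - 5 - 6 - 7 - 8 - 12 - 11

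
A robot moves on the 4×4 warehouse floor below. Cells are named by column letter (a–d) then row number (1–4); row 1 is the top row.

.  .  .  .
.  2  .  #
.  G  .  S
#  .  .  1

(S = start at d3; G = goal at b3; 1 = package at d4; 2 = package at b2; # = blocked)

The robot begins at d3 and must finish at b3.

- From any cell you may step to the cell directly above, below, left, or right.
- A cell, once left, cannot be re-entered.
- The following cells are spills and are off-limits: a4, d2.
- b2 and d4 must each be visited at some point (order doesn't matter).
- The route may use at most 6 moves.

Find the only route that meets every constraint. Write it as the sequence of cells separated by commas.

d3, d4, c4, c3, c2, b2, b3

The budget equals the shortest possible length, so every move has to be on a shortest route through the required cells.
Route from d3: down 1 to d4, left 1 to c4, up 2 to c2, left 1 to b2, down 1 to b3 — 6 moves in all.
Check: all required cells visited; 6 ≤ 6 moves.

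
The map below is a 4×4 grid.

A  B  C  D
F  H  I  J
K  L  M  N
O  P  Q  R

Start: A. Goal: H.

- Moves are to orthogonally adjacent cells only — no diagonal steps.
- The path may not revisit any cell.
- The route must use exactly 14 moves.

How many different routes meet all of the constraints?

Need simple routes of exactly 14 moves from A to H (Manhattan distance 2, so 6 moves are spent on a detour and 6 undoing it).
Branch systematically from the start, pruning whenever the remaining move budget drops below the Manhattan distance to H or differs from it in parity. Grouping the completions by first move — via F: 6; via B: 6 — and summing: 6 + 6 = 12.
That gives 12 routes.

12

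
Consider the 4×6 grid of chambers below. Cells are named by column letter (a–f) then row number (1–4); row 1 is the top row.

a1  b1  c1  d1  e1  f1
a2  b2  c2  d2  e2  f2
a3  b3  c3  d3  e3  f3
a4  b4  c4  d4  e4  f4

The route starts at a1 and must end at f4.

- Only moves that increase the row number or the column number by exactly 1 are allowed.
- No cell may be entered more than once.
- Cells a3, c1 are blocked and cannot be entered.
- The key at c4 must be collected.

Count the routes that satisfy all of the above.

A right/down-only route from a1 to f4 makes exactly 3 down-moves and 5 right-moves in some order.
With no other constraints that would be C(8,3) = 56 routes.
Split at c4 and multiply the segment counts (each segment already excludes blocked cells): a1→c4: 6; c4→f4: 1; product = 6.
That gives 6 routes.

6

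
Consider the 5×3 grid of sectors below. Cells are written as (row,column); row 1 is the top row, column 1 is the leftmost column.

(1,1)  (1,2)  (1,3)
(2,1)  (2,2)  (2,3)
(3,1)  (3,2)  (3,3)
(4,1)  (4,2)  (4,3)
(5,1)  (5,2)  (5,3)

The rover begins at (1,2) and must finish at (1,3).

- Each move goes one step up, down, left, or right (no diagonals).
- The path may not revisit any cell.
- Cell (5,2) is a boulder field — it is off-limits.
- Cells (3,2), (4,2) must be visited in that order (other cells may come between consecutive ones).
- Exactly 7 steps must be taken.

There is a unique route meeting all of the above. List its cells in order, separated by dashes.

The waypoints must appear in the order (3,2), (4,2), with no cell reused.
Route from (1,2): 3× down (reaching (4,2)), right to (4,3), 3× up (reaching (1,3)) — 7 moves in all.
Check: order respected ((3,2) at step 2, (4,2) at step 3); 7 moves as required.

(1,2) - (2,2) - (3,2) - (4,2) - (4,3) - (3,3) - (2,3) - (1,3)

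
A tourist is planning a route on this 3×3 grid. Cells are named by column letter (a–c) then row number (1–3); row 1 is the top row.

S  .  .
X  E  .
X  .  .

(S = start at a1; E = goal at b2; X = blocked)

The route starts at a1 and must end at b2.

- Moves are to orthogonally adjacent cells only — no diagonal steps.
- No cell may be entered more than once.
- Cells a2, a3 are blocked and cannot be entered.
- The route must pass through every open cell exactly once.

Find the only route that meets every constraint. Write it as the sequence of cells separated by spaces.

Need to visit all 7 open cells exactly once, starting at a1 and ending at b2.
Cell b3 has only two open neighbours (b2 and c3), so the path must pass straight through it: one of those is the cell it's entered from and the other is where it exits.
Route from a1: 2× right (reaching c1), 2× down (reaching c3), left to b3, up to b2 — 6 moves in all.
Check: all 7 open cells covered.

a1 b1 c1 c2 c3 b3 b2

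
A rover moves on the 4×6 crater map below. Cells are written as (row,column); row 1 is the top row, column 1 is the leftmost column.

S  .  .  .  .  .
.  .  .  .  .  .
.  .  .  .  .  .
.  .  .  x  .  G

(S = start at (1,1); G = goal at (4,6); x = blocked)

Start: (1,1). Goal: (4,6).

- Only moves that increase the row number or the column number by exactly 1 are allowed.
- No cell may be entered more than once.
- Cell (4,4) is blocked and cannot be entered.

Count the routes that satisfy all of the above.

A right/down-only route from (1,1) to (4,6) makes exactly 3 down-moves and 5 right-moves in some order.
With no other constraints that would be C(8,3) = 56 routes.
Subtract routes through each blocked cell (inclusion–exclusion for overlaps): − through (4,4): 20 → 36.
That gives 36 routes.

36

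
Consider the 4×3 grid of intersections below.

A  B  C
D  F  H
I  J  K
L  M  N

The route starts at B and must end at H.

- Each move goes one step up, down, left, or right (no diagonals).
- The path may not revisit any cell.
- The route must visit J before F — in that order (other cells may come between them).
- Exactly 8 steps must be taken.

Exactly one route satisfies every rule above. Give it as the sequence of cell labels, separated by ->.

B -> A -> D -> I -> L -> M -> J -> F -> H

The waypoints must appear in the order J, F, with no cell reused.
Route from B: left 1 to A, down 3 to L, right 1 to M, up 2 to F, right 1 to H — 8 moves in all.
Check: order respected (J at step 6, F at step 7); 8 moves as required.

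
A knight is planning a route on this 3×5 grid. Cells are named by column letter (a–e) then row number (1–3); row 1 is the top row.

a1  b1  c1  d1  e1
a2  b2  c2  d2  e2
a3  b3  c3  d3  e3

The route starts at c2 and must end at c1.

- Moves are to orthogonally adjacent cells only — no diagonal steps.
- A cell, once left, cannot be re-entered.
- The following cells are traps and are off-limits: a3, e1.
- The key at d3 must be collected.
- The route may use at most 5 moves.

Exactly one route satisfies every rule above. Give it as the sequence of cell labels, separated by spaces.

c2 c3 d3 d2 d1 c1

The budget equals the shortest possible length, so every move has to be on a shortest route through the required cells.
Route from c2: down 1 to c3, right 1 to d3, up 2 to d1, left 1 to c1 — 5 moves in all.
Check: all required cells visited; 5 ≤ 5 moves.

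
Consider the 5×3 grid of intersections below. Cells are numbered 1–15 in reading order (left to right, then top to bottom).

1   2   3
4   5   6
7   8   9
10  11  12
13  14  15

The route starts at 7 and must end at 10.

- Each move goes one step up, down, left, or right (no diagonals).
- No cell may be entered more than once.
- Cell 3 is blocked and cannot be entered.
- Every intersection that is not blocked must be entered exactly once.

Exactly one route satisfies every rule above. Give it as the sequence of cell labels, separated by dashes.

Need to visit all 14 open cells exactly once, starting at 7 and ending at 10.
Route from 7: 2× up (reaching 1), right to 2, down to 5, right to 6, down to 9, left to 8, down to 11, right to 12, down to 15, 2× left (reaching 13), up to 10 — 13 moves in all.
Check: all 14 open cells covered.

7 - 4 - 1 - 2 - 5 - 6 - 9 - 8 - 11 - 12 - 15 - 14 - 13 - 10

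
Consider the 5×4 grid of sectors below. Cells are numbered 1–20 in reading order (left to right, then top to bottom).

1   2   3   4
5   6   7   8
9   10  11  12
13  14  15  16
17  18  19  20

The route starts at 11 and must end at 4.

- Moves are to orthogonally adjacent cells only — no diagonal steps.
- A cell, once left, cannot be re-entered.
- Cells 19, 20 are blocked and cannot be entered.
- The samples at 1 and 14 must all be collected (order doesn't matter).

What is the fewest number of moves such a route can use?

9

Any route passes through 1 and 14 in some order between 11 and 4. Summing Manhattan distances along each leg and taking the cheapest ordering (11 → 14 → 1 → 4) gives a lower bound of 2 + 4 + 3 = 9 moves.
A route of 9 moves achieves this: 11 → 15 → 14 → 10 → 6 → 5 → 1 → 2 → 3 → 4.
Since 9 matches the lower bound, it is optimal.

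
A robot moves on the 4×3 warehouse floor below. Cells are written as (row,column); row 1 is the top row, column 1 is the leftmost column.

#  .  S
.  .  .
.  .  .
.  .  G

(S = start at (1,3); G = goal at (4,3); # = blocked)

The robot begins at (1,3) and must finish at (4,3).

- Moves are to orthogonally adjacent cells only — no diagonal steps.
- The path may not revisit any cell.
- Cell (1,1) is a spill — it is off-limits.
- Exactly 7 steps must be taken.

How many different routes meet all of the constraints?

10

Need simple routes of exactly 7 moves from (1,3) to (4,3) (Manhattan distance 3, so 2 moves are spent on a detour and 2 undoing it).
Branch systematically from the start, pruning whenever the remaining move budget drops below the Manhattan distance to (4,3) or differs from it in parity. Grouping the completions by first move — via (2,3): 5; via (1,2): 5 — and summing: 5 + 5 = 10.
That gives 10 routes.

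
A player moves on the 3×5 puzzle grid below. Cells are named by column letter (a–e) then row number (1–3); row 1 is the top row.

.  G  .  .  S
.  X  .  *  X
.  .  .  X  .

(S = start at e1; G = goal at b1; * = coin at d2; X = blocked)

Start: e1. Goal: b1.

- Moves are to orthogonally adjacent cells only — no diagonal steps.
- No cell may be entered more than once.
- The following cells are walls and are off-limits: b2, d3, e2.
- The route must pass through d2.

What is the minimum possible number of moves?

Any route passes through d2 somewhere between e1 and b1. Summing Manhattan distances along the two legs (e1 → d2 → b1) gives a lower bound of 2 + 3 = 5 moves.
A route of 5 moves achieves this: e1 → d1 → d2 → c2 → c1 → b1.
Since 5 matches the lower bound, it is optimal.

5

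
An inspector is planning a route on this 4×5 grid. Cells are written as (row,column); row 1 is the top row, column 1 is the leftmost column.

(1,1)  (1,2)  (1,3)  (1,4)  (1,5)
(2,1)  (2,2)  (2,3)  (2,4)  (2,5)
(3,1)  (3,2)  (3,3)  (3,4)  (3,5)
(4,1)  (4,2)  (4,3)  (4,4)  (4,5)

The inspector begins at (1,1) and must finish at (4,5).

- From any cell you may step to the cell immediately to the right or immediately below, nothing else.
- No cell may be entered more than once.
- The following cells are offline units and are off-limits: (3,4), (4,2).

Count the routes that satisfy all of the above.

A right/down-only route from (1,1) to (4,5) makes exactly 3 down-moves and 4 right-moves in some order.
With no other constraints that would be C(7,3) = 35 routes.
Subtract routes through each blocked cell (inclusion–exclusion for overlaps): − through (3,4): 20 − through (4,2): 4 → 11.
That gives 11 routes.

11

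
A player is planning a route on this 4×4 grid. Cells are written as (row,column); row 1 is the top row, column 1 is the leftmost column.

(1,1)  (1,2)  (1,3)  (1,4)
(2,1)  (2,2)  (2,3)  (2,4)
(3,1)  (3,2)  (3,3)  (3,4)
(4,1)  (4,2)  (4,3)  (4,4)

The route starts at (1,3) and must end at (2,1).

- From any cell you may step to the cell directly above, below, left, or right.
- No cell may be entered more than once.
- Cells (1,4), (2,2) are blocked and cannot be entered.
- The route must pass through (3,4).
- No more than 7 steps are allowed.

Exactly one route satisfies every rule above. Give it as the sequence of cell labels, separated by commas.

(1,3), (2,3), (2,4), (3,4), (3,3), (3,2), (3,1), (2,1)

Any route must reach (3,4) and still end at (2,1) within 7 moves, so the order of the required stops is forced.
Route from (1,3): down to (2,3), right to (2,4), down to (3,4), 3× left (reaching (3,1)), up to (2,1) — 7 moves in all.
Check: all required cells visited; 7 ≤ 7 moves.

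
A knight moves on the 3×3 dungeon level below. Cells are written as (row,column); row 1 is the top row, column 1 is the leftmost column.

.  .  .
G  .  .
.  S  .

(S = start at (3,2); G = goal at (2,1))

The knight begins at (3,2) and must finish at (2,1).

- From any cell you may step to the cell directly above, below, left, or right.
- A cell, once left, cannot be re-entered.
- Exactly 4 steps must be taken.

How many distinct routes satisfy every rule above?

2

Need simple routes of exactly 4 moves from (3,2) to (2,1) (Manhattan distance 2, so 1 moves are spent on a detour and 1 undoing it).
Enumerating: (3,2) (2,2) (1,2) (1,1) (2,1) | (3,2) (3,3) (2,3) (2,2) (2,1).
That gives 2 routes.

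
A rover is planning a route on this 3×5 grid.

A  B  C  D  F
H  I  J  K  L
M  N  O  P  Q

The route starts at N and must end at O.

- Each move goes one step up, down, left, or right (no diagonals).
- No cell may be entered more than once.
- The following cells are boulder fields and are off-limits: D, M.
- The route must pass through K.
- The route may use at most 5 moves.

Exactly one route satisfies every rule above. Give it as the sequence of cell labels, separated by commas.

N, I, J, K, P, O

The budget equals the shortest possible length, so every move has to be on a shortest route through the required cells.
Route from N: up 1 to I, right 2 to K, down 1 to P, left 1 to O — 5 moves in all.
Check: all required cells visited; 5 ≤ 5 moves.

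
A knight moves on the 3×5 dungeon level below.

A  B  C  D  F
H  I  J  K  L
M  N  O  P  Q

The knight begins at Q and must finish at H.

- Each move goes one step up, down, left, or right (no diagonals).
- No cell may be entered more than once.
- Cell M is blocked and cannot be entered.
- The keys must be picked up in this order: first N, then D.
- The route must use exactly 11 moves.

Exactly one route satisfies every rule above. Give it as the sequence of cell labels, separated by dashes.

Q - P - O - N - I - J - K - D - C - B - A - H

The waypoints must appear in the order N, D, with no cell reused.
Route from Q: left 3 to N, up 1 to I, right 2 to K, up 1 to D, left 3 to A, down 1 to H — 11 moves in all.
Check: order respected (N at step 3, D at step 7); 11 moves as required.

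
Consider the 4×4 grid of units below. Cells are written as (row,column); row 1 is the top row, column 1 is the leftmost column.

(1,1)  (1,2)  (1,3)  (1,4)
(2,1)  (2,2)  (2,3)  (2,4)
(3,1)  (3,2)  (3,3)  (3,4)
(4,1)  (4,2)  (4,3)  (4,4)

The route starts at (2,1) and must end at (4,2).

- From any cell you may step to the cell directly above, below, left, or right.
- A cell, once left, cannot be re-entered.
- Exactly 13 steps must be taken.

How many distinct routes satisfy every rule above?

14

Need simple routes of exactly 13 moves from (2,1) to (4,2) (Manhattan distance 3, so 5 moves are spent on a detour and 5 undoing it).
Branch systematically from the start, pruning whenever the remaining move budget drops below the Manhattan distance to (4,2) or differs from it in parity. Grouping the completions by first move — via (1,1): 9; via (3,1): 2; via (2,2): 3 — and summing: 9 + 2 + 3 = 14.
That gives 14 routes.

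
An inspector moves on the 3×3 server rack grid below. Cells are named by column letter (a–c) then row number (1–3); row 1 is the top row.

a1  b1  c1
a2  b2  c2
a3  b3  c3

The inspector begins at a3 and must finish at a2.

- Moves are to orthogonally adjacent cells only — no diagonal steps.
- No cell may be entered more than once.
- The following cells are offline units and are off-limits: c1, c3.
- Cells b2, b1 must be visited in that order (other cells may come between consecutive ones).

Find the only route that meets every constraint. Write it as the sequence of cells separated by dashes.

The waypoints must appear in the order b2, b1, with no cell reused.
Route from a3: right to b3, 2× up (reaching b1), left to a1, down to a2 — 5 moves in all.
Check: order respected (b2 at step 2, b1 at step 3).

a3 - b3 - b2 - b1 - a1 - a2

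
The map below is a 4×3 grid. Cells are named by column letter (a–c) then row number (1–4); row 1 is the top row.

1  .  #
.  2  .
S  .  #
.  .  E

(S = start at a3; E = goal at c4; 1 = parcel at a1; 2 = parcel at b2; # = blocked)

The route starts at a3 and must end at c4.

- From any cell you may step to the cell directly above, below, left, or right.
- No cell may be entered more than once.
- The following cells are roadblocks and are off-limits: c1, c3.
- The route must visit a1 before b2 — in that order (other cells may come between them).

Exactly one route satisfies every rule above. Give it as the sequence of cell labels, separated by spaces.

The waypoints must appear in the order a1, b2, with no cell reused.
Route from a3: 2× up (reaching a1), right to b1, 3× down (reaching b4), right to c4 — 7 moves in all.
Check: order respected (1 at step 2, 2 at step 4).

a3 a2 a1 b1 b2 b3 b4 c4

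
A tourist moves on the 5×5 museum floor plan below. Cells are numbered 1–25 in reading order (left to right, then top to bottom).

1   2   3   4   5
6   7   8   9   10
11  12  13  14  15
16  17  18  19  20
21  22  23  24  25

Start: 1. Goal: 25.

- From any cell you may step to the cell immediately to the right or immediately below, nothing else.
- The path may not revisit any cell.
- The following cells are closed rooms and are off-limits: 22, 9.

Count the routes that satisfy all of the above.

A right/down-only route from 1 to 25 makes exactly 4 down-moves and 4 right-moves in some order.
With no other constraints that would be C(8,4) = 70 routes.
Subtract routes through each blocked cell (inclusion–exclusion for overlaps): − through 9: 16 − through 22: 5 → 49.
That gives 49 routes.

49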